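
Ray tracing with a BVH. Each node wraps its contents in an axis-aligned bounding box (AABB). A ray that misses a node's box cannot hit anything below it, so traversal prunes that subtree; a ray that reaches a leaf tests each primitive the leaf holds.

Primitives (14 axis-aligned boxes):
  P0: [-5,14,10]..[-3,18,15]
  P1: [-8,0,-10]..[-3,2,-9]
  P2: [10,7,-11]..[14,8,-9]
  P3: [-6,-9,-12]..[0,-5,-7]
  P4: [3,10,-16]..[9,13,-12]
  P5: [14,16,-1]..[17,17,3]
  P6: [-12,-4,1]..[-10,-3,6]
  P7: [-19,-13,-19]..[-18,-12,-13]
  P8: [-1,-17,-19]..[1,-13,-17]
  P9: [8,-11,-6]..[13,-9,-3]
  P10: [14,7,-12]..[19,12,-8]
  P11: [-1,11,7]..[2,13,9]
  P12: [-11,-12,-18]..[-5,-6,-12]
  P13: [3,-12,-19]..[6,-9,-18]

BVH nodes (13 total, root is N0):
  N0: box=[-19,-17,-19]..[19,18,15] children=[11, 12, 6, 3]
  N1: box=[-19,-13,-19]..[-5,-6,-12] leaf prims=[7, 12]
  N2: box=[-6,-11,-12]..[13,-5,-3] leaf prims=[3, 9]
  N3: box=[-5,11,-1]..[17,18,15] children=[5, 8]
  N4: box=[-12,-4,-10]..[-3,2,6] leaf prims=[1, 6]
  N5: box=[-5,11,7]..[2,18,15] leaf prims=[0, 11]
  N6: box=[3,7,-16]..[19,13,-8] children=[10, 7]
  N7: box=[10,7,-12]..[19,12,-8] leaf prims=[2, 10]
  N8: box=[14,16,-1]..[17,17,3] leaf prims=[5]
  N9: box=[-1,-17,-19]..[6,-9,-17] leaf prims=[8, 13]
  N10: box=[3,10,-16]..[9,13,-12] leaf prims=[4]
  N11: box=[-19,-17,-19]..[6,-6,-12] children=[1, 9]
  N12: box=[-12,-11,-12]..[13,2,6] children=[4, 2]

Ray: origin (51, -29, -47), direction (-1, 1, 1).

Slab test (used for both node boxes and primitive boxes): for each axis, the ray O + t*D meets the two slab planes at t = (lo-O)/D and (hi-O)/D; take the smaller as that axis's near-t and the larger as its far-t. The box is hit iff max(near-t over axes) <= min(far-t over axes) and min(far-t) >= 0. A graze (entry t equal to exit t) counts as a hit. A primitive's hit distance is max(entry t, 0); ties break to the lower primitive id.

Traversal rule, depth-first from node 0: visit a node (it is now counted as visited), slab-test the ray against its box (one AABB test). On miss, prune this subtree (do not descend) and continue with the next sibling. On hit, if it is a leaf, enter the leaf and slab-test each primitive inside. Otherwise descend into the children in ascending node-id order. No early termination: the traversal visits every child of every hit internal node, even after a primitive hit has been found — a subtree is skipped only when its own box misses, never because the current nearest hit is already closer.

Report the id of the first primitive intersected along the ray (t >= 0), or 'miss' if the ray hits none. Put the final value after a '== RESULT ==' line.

Trace the traversal:
N0 x:[32,70] y:[12,47] z:[28,62] -> hit [32,47], descend [3, 6, 11, 12]
  N3 x:[34,56] y:[40,47] z:[46,62] -> hit [46,47], descend [5, 8]
    N5 x:[49,56] y:[40,47] z:[54,62] -> miss, prune
    N8 x:[34,37] y:[45,46] z:[46,50] -> miss, prune
  N6 x:[32,48] y:[36,42] z:[31,39] -> hit [36,39], descend [7, 10]
    N7 x:[32,41] y:[36,41] z:[35,39] -> hit [36,39] leaf, test {P2@t=37, P10@t=36}
    N10 x:[42,48] y:[39,42] z:[31,35] -> miss, prune
  N11 x:[45,70] y:[12,23] z:[28,35] -> miss, prune
  N12 x:[38,63] y:[18,31] z:[35,53] -> miss, prune

Visited [0, 3, 5, 8, 6, 7, 10, 11, 12]. Tests: 9 box, 1 leaf. Nearest: P10.

== RESULT ==
10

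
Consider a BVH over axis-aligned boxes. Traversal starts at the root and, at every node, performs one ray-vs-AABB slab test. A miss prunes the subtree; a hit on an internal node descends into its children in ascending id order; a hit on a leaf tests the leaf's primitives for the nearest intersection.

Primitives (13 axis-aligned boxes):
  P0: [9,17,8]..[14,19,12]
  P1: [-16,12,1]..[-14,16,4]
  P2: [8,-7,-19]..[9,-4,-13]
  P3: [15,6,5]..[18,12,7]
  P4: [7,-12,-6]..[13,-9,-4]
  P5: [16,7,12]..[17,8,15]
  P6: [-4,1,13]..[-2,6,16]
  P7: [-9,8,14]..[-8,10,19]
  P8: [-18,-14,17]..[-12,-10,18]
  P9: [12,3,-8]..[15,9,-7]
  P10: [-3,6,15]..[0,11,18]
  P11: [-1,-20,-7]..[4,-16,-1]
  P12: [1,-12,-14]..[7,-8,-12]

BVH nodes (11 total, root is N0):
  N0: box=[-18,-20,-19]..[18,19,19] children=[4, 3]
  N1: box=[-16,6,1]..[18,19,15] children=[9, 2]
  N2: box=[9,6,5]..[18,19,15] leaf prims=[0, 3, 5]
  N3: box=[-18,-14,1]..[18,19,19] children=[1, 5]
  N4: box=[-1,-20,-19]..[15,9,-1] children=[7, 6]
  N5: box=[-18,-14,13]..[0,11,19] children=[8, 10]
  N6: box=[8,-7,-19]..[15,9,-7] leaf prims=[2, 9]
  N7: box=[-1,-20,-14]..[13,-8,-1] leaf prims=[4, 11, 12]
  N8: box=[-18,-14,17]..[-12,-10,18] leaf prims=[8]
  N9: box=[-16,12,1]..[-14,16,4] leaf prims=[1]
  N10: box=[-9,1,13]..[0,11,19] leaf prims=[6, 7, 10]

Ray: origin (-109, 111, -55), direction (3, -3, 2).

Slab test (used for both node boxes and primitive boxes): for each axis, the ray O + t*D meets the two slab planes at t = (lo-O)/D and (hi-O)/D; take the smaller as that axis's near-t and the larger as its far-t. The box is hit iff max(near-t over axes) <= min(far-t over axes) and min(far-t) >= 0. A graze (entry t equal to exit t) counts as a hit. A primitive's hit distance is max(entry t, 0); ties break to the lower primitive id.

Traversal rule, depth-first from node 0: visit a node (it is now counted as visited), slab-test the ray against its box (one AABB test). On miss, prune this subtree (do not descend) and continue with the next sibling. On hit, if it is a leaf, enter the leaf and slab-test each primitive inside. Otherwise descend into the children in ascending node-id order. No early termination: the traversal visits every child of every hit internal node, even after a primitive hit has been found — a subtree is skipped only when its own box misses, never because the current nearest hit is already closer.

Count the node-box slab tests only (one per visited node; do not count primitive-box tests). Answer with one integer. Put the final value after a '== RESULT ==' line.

Traverse from the root:
N0 x:[91/3,127/3] y:[92/3,131/3] z:[18,37] -> hit [92/3,37], descend [3, 4]
  N3 x:[91/3,127/3] y:[92/3,125/3] z:[28,37] -> hit [92/3,37], descend [1, 5]
    N1 x:[31,127/3] y:[92/3,35] z:[28,35] -> hit [31,35], descend [2, 9]
      N2 x:[118/3,127/3] y:[92/3,35] z:[30,35] -> miss, prune
      N9 x:[31,95/3] y:[95/3,33] z:[28,59/2] -> miss, prune
    N5 x:[91/3,109/3] y:[100/3,125/3] z:[34,37] -> hit [34,109/3], descend [8, 10]
      N8 x:[91/3,97/3] y:[121/3,125/3] z:[36,73/2] -> miss, prune
      N10 x:[100/3,109/3] y:[100/3,110/3] z:[34,37] -> hit [34,109/3] leaf, test {P6@t=35, P7(miss), P10(miss)}
  N4 x:[36,124/3] y:[34,131/3] z:[18,27] -> miss, prune

order=[0, 3, 1, 2, 9, 5, 8, 10, 4]  |boxes|=9  |leaves|=1  hit=P6

== RESULT ==
9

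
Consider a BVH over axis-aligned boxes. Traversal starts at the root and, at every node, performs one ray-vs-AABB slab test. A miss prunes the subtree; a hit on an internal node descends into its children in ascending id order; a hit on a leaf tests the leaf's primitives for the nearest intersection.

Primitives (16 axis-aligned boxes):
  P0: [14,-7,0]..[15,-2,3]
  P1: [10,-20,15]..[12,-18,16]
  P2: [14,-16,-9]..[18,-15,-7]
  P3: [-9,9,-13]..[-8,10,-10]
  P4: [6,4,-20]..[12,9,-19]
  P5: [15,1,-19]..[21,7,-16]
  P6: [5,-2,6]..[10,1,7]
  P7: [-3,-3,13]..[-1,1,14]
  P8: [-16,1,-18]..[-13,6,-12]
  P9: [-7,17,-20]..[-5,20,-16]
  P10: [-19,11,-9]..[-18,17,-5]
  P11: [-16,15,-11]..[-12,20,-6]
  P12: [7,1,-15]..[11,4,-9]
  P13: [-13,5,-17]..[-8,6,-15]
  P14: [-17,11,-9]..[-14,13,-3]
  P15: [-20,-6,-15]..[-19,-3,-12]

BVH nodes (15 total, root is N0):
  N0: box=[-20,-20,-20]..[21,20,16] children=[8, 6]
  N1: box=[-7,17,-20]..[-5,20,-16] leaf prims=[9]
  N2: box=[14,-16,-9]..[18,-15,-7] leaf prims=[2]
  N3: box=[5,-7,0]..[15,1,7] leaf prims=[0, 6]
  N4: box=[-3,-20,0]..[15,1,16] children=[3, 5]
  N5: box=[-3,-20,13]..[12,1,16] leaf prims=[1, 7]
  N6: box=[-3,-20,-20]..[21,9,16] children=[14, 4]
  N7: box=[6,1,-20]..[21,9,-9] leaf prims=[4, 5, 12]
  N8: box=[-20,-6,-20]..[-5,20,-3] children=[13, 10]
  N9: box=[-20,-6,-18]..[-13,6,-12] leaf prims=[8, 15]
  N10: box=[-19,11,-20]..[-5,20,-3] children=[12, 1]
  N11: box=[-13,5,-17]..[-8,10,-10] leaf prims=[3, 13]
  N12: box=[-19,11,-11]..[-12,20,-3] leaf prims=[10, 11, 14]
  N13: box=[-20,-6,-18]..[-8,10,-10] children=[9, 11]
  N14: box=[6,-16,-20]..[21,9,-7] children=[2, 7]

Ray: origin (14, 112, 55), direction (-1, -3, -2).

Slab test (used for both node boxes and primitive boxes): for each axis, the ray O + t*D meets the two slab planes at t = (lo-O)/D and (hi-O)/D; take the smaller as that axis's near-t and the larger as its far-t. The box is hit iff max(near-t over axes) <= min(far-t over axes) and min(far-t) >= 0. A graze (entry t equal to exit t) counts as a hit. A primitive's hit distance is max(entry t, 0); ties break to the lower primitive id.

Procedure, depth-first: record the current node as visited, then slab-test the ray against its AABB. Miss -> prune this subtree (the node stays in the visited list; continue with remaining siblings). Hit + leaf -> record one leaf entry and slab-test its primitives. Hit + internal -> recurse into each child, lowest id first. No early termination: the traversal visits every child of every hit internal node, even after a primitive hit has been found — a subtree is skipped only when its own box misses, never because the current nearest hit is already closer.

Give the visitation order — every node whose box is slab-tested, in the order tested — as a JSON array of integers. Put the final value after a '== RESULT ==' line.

Walk:
N0 x:[-7,34] y:[92/3,44] z:[39/2,75/2] -> hit [92/3,34], descend [6, 8]
  N6 x:[-7,17] y:[103/3,44] z:[39/2,75/2] -> miss, prune
  N8 x:[19,34] y:[92/3,118/3] z:[29,75/2] -> hit [92/3,34], descend [10, 13]
    N10 x:[19,33] y:[92/3,101/3] z:[29,75/2] -> hit [92/3,33], descend [1, 12]
      N1 x:[19,21] y:[92/3,95/3] z:[71/2,75/2] -> miss, prune
      N12 x:[26,33] y:[92/3,101/3] z:[29,33] -> hit [92/3,33] leaf, test {P10@t=32, P11(miss), P14(miss)}
    N13 x:[22,34] y:[34,118/3] z:[65/2,73/2] -> hit [34,34], descend [9, 11]
      N9 x:[27,34] y:[106/3,118/3] z:[67/2,73/2] -> miss, prune
      N11 x:[22,27] y:[34,107/3] z:[65/2,36] -> miss, prune

order=[0, 6, 8, 10, 1, 12, 13, 9, 11]  |boxes|=9  |leaves|=1  hit=P10

== RESULT ==
[0, 6, 8, 10, 1, 12, 13, 9, 11]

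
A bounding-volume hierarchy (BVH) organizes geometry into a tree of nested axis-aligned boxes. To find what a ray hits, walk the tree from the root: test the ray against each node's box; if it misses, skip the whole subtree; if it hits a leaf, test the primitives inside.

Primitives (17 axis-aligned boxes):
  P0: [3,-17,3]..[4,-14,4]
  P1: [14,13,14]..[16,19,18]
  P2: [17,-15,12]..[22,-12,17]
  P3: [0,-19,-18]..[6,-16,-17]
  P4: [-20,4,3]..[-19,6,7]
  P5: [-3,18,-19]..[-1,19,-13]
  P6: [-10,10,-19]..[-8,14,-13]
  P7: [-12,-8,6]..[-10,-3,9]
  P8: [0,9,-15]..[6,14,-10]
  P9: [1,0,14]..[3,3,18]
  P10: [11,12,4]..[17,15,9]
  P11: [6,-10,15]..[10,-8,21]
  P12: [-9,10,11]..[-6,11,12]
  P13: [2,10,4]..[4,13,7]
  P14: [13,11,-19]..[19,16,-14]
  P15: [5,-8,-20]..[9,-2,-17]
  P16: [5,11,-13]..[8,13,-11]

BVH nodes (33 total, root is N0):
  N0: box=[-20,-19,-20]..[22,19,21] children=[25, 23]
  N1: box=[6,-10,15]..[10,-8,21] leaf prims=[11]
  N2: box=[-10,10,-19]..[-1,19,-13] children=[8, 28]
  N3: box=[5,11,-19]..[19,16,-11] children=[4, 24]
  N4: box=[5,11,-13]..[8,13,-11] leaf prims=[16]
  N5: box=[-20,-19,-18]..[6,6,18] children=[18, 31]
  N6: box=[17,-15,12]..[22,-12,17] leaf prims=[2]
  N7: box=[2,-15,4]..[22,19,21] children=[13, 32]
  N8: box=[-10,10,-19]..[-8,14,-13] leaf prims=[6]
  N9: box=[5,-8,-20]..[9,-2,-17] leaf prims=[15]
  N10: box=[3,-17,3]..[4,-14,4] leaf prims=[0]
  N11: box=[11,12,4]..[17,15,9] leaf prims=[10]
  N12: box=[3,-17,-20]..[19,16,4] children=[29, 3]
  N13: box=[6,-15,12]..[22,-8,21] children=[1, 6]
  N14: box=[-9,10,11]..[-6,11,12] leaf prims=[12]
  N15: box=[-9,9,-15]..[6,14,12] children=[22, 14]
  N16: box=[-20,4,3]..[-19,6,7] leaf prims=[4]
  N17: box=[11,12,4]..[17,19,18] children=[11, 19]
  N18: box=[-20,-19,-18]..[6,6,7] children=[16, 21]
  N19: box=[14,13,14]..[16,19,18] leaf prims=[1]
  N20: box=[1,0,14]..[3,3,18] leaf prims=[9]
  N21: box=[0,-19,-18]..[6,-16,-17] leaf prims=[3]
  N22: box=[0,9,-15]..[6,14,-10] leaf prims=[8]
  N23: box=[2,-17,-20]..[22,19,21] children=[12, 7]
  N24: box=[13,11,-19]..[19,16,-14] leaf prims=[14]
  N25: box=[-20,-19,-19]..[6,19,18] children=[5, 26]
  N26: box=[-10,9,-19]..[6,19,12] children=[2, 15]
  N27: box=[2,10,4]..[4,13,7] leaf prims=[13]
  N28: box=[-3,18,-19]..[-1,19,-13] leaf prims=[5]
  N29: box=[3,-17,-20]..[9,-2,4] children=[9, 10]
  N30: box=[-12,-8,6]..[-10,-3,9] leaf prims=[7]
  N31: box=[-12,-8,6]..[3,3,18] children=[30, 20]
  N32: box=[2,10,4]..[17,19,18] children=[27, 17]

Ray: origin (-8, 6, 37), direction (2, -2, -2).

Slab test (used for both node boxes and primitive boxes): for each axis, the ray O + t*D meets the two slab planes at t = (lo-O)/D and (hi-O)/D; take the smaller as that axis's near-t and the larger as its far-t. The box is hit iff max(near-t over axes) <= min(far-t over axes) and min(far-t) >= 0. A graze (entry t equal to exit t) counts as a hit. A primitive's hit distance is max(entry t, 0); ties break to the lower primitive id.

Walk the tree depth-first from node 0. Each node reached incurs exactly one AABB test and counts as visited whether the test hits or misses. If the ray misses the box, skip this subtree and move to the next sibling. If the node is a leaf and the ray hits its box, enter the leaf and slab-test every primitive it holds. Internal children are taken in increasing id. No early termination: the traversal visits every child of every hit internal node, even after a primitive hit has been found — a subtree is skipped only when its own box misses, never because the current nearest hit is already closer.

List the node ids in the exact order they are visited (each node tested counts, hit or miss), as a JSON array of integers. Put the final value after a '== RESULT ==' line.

Walk:
N0 x:[-6,15] y:[-13/2,25/2] z:[8,57/2] -> hit [8,25/2], descend [23, 25]
  N23 x:[5,15] y:[-13/2,23/2] z:[8,57/2] -> hit [8,23/2], descend [7, 12]
    N7 x:[5,15] y:[-13/2,21/2] z:[8,33/2] -> hit [8,21/2], descend [13, 32]
      N13 x:[7,15] y:[7,21/2] z:[8,25/2] -> hit [8,21/2], descend [1, 6]
        N1 x:[7,9] y:[7,8] z:[8,11] -> hit [8,8] leaf, test {P11@t=8}
        N6 x:[25/2,15] y:[9,21/2] z:[10,25/2] -> miss, prune
      N32 x:[5,25/2] y:[-13/2,-2] z:[19/2,33/2] -> miss, prune
    N12 x:[11/2,27/2] y:[-5,23/2] z:[33/2,57/2] -> miss, prune
  N25 x:[-6,7] y:[-13/2,25/2] z:[19/2,28] -> miss, prune

9 AABB tests over nodes [0, 23, 7, 13, 1, 6, 32, 12, 25]; 1 leaf entered; closest P11.

== RESULT ==
[0, 23, 7, 13, 1, 6, 32, 12, 25]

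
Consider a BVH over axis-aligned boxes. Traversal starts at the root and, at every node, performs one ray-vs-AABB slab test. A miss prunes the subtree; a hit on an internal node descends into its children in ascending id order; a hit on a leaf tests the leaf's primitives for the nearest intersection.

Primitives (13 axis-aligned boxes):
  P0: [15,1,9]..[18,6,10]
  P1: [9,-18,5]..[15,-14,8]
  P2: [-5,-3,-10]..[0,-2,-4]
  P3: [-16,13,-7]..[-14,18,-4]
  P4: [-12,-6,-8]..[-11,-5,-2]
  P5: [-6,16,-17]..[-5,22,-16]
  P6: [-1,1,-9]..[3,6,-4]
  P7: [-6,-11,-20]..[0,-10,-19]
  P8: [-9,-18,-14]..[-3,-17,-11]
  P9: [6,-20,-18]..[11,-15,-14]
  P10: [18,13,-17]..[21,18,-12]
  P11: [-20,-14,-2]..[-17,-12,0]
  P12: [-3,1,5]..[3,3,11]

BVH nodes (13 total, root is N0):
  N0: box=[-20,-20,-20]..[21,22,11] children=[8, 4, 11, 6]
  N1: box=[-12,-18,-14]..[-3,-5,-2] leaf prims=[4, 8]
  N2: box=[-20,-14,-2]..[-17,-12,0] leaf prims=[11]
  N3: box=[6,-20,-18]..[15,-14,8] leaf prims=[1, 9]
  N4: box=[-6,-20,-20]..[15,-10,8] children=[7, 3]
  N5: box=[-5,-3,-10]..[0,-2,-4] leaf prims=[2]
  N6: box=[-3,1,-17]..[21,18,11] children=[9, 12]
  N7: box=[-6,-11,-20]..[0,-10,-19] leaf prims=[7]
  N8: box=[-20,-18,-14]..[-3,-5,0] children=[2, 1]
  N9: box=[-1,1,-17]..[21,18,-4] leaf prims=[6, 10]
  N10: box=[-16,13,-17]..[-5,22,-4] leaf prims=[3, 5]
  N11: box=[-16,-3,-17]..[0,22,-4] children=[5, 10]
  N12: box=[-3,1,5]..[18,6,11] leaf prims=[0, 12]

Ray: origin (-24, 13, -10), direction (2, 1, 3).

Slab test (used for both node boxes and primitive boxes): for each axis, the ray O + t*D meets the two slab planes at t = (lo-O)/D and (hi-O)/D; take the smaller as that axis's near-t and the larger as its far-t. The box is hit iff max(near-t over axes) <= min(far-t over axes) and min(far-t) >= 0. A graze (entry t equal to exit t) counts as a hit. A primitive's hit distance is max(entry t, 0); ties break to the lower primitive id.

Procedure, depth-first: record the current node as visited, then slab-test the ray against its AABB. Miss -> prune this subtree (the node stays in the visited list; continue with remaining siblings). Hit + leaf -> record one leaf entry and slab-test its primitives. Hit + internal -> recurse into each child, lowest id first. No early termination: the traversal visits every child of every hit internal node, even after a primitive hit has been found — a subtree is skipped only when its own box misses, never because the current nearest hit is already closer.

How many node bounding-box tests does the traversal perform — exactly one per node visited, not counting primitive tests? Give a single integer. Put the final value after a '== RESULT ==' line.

Walk:
N0 x:[2,45/2] y:[-33,9] z:[-10/3,7] -> hit [2,7], descend [4, 6, 8, 11]
  N4 x:[9,39/2] y:[-33,-23] z:[-10/3,6] -> miss, prune
  N6 x:[21/2,45/2] y:[-12,5] z:[-7/3,7] -> miss, prune
  N8 x:[2,21/2] y:[-31,-18] z:[-4/3,10/3] -> miss, prune
  N11 x:[4,12] y:[-16,9] z:[-7/3,2] -> miss, prune

order=[0, 4, 6, 8, 11]  |boxes|=5  |leaves|=0  hit=miss

== RESULT ==
5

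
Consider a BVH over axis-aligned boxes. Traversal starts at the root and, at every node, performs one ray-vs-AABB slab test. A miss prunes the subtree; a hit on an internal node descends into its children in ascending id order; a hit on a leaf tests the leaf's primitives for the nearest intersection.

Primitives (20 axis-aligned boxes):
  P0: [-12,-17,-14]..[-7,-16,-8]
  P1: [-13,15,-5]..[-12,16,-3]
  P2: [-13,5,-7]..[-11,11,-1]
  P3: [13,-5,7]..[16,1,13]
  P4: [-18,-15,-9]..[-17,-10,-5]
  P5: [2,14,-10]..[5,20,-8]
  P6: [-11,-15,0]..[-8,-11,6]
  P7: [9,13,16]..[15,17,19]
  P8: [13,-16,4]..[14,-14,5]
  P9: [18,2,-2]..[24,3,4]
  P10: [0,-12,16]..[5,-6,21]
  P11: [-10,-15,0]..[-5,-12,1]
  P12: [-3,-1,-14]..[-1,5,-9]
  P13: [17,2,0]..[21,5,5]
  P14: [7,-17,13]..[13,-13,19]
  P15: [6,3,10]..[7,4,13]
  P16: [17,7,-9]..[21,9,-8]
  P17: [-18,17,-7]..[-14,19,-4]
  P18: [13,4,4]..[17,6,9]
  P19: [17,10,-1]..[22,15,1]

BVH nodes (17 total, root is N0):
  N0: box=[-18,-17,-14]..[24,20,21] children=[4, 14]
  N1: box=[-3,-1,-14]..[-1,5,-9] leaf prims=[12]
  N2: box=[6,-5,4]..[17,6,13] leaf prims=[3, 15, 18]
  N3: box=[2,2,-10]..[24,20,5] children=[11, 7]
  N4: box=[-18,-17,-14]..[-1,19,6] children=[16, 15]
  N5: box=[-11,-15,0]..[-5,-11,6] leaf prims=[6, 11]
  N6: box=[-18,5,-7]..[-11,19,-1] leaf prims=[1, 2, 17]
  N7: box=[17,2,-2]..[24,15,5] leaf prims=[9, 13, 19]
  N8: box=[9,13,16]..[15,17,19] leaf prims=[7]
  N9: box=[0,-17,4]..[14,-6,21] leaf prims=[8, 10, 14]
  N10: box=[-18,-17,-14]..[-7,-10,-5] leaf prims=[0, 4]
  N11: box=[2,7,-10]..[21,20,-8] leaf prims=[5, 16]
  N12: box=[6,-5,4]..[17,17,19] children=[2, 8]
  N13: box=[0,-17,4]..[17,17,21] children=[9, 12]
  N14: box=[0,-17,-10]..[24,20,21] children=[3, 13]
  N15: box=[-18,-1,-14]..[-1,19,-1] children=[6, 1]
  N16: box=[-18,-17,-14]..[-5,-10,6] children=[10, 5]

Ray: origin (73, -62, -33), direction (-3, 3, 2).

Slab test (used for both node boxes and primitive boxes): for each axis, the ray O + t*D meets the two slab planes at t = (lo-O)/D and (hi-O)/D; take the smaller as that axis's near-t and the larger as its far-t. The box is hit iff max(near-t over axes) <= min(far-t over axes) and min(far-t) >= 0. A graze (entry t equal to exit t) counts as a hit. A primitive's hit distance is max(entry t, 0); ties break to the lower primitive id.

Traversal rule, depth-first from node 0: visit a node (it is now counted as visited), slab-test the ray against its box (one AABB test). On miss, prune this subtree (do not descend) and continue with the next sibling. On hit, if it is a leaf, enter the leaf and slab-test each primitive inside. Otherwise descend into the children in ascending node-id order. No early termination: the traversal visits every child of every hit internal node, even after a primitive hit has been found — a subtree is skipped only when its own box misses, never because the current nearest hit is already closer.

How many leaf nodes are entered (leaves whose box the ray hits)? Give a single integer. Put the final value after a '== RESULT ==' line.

Trace the traversal:
N0 x:[49/3,91/3] y:[15,82/3] z:[19/2,27] -> hit [49/3,27], descend [4, 14]
  N4 x:[74/3,91/3] y:[15,27] z:[19/2,39/2] -> miss, prune
  N14 x:[49/3,73/3] y:[15,82/3] z:[23/2,27] -> hit [49/3,73/3], descend [3, 13]
    N3 x:[49/3,71/3] y:[64/3,82/3] z:[23/2,19] -> miss, prune
    N13 x:[56/3,73/3] y:[15,79/3] z:[37/2,27] -> hit [56/3,73/3], descend [9, 12]
      N9 x:[59/3,73/3] y:[15,56/3] z:[37/2,27] -> miss, prune
      N12 x:[56/3,67/3] y:[19,79/3] z:[37/2,26] -> hit [19,67/3], descend [2, 8]
        N2 x:[56/3,67/3] y:[19,68/3] z:[37/2,23] -> hit [19,67/3] leaf, test {P3@t=20, P15@t=22, P18(miss)}
        N8 x:[58/3,64/3] y:[25,79/3] z:[49/2,26] -> miss, prune

9 AABB tests over nodes [0, 4, 14, 3, 13, 9, 12, 2, 8]; 1 leaf entered; closest P3.

== RESULT ==
1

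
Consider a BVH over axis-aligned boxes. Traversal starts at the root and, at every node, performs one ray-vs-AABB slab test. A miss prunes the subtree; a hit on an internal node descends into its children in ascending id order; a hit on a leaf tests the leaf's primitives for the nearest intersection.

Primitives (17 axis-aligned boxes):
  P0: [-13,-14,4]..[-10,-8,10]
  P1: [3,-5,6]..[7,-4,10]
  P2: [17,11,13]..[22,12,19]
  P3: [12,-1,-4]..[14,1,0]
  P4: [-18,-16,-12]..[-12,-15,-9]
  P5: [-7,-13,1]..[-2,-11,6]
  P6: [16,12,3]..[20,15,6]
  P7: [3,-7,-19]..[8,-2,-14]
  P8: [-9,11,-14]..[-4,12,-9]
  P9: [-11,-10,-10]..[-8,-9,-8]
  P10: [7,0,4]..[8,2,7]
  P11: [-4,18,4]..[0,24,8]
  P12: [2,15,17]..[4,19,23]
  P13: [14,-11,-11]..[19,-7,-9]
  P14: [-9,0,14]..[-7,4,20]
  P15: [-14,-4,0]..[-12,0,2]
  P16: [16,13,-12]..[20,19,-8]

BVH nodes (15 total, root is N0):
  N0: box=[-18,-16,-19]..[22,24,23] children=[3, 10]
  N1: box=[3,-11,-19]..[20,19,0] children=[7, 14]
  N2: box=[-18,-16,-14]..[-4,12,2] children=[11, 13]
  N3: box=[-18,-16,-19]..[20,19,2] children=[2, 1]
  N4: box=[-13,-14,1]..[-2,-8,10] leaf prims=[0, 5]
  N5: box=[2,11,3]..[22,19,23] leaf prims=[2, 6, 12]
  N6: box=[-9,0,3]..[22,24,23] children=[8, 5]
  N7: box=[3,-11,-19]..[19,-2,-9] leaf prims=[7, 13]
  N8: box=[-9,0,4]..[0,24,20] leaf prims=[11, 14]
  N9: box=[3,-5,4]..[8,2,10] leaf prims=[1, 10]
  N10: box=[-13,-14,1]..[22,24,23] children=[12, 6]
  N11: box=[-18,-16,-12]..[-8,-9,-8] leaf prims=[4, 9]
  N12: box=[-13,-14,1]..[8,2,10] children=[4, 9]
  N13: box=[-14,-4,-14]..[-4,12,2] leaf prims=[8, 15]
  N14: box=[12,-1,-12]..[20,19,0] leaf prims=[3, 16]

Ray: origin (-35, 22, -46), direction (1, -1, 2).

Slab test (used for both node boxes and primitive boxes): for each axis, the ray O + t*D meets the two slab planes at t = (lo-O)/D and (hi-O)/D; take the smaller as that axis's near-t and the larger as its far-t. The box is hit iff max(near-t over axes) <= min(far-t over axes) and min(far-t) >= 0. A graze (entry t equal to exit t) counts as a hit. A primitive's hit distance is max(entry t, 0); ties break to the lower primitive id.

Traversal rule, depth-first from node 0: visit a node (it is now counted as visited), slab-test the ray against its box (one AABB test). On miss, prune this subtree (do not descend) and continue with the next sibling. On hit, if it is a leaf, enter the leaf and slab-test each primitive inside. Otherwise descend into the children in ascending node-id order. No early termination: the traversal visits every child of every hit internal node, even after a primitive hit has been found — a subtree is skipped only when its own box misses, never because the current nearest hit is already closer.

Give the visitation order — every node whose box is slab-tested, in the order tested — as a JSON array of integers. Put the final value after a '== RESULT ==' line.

Traverse from the root:
N0 x:[17,57] y:[-2,38] z:[27/2,69/2] -> hit [17,69/2], descend [3, 10]
  N3 x:[17,55] y:[3,38] z:[27/2,24] -> hit [17,24], descend [1, 2]
    N1 x:[38,55] y:[3,33] z:[27/2,23] -> miss, prune
    N2 x:[17,31] y:[10,38] z:[16,24] -> hit [17,24], descend [11, 13]
      N11 x:[17,27] y:[31,38] z:[17,19] -> miss, prune
      N13 x:[21,31] y:[10,26] z:[16,24] -> hit [21,24] leaf, test {P8(miss), P15@t=23}
  N10 x:[22,57] y:[-2,36] z:[47/2,69/2] -> hit [47/2,69/2], descend [6, 12]
    N6 x:[26,57] y:[-2,22] z:[49/2,69/2] -> miss, prune
    N12 x:[22,43] y:[20,36] z:[47/2,28] -> hit [47/2,28], descend [4, 9]
      N4 x:[22,33] y:[30,36] z:[47/2,28] -> miss, prune
      N9 x:[38,43] y:[20,27] z:[25,28] -> miss, prune

order=[0, 3, 1, 2, 11, 13, 10, 6, 12, 4, 9]  |boxes|=11  |leaves|=1  hit=P15

== RESULT ==
[0, 3, 1, 2, 11, 13, 10, 6, 12, 4, 9]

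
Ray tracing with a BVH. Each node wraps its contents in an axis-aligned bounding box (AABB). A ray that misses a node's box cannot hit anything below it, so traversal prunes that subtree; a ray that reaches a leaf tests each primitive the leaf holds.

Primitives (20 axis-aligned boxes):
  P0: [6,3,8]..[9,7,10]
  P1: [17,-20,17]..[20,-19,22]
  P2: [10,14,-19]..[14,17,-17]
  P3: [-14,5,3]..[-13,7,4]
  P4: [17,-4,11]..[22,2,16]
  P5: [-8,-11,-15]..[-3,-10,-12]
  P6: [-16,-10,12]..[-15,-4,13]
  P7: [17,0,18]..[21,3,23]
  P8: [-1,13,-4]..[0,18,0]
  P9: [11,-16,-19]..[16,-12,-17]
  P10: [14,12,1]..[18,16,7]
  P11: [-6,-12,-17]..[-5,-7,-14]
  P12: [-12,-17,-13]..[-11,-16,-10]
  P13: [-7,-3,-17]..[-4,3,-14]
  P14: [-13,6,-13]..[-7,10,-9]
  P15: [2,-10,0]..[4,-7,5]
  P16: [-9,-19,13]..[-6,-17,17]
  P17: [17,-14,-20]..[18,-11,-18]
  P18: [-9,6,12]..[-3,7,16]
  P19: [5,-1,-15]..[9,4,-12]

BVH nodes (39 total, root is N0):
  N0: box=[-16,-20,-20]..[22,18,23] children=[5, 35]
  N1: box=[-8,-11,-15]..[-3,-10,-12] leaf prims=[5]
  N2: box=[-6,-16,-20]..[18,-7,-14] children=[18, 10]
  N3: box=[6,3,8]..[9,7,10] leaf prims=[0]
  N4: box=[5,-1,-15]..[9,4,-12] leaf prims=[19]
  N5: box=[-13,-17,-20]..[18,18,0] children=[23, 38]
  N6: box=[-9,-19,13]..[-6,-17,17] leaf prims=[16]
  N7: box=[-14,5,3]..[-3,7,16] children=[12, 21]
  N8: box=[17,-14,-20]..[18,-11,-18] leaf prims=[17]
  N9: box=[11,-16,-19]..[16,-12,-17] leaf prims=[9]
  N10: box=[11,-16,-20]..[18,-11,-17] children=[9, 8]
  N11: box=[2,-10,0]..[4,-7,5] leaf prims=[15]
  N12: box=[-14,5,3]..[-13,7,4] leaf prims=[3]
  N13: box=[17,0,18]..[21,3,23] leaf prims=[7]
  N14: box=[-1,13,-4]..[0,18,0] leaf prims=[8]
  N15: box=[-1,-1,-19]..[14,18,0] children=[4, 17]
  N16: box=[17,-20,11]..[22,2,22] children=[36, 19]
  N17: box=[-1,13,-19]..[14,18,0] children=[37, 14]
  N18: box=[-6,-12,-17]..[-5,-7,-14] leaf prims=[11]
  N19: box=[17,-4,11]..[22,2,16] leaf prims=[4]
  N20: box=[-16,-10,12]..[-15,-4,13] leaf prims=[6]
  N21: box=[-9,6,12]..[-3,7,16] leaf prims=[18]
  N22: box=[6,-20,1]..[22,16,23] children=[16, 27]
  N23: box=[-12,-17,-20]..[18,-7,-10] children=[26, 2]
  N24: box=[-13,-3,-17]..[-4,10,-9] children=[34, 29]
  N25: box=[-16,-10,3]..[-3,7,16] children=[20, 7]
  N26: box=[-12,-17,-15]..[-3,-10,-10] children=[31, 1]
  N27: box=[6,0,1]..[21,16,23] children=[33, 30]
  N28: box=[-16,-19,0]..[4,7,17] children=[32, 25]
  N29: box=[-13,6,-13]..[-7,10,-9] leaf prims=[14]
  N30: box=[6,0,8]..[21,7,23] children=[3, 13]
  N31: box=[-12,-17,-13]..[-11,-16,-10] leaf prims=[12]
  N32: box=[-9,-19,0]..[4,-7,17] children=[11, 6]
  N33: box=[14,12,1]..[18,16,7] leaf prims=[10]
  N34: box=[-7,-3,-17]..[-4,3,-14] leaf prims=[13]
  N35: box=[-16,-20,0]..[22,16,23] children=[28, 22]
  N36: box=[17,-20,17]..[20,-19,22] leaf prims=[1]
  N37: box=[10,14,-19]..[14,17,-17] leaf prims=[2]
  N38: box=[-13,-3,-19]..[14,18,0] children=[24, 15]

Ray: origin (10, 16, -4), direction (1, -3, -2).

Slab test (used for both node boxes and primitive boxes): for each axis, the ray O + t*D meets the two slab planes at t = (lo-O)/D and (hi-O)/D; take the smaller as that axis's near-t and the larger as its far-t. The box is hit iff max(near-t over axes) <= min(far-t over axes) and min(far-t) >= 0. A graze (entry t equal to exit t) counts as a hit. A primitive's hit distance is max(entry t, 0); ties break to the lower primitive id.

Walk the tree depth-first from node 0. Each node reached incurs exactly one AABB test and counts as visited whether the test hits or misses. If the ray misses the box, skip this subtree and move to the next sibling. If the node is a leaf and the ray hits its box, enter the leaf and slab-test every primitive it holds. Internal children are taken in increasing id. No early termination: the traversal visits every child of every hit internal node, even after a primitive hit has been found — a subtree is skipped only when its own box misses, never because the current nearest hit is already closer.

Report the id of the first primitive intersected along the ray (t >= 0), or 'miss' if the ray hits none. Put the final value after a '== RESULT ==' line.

Trace the traversal:
N0 x:[-26,12] y:[-2/3,12] z:[-27/2,8] -> hit [-2/3,8], descend [5, 35]
  N5 x:[-23,8] y:[-2/3,11] z:[-2,8] -> hit [-2/3,8], descend [23, 38]
    N23 x:[-22,8] y:[23/3,11] z:[3,8] -> hit [23/3,8], descend [2, 26]
      N2 x:[-16,8] y:[23/3,32/3] z:[5,8] -> hit [23/3,8], descend [10, 18]
        N10 x:[1,8] y:[9,32/3] z:[13/2,8] -> miss, prune
        N18 x:[-16,-15] y:[23/3,28/3] z:[5,13/2] -> miss, prune
      N26 x:[-22,-13] y:[26/3,11] z:[3,11/2] -> miss, prune
    N38 x:[-23,4] y:[-2/3,19/3] z:[-2,15/2] -> hit [-2/3,4], descend [15, 24]
      N15 x:[-11,4] y:[-2/3,17/3] z:[-2,15/2] -> hit [-2/3,4], descend [4, 17]
        N4 x:[-5,-1] y:[4,17/3] z:[4,11/2] -> miss, prune
        N17 x:[-11,4] y:[-2/3,1] z:[-2,15/2] -> hit [-2/3,1], descend [14, 37]
          N14 x:[-11,-10] y:[-2/3,1] z:[-2,0] -> miss, prune
          N37 x:[0,4] y:[-1/3,2/3] z:[13/2,15/2] -> miss, prune
      N24 x:[-23,-14] y:[2,19/3] z:[5/2,13/2] -> miss, prune
  N35 x:[-26,12] y:[0,12] z:[-27/2,-2] -> miss, prune

order=[0, 5, 23, 2, 10, 18, 26, 38, 15, 4, 17, 14, 37, 24, 35]  |boxes|=15  |leaves|=0  hit=miss

== RESULT ==
miss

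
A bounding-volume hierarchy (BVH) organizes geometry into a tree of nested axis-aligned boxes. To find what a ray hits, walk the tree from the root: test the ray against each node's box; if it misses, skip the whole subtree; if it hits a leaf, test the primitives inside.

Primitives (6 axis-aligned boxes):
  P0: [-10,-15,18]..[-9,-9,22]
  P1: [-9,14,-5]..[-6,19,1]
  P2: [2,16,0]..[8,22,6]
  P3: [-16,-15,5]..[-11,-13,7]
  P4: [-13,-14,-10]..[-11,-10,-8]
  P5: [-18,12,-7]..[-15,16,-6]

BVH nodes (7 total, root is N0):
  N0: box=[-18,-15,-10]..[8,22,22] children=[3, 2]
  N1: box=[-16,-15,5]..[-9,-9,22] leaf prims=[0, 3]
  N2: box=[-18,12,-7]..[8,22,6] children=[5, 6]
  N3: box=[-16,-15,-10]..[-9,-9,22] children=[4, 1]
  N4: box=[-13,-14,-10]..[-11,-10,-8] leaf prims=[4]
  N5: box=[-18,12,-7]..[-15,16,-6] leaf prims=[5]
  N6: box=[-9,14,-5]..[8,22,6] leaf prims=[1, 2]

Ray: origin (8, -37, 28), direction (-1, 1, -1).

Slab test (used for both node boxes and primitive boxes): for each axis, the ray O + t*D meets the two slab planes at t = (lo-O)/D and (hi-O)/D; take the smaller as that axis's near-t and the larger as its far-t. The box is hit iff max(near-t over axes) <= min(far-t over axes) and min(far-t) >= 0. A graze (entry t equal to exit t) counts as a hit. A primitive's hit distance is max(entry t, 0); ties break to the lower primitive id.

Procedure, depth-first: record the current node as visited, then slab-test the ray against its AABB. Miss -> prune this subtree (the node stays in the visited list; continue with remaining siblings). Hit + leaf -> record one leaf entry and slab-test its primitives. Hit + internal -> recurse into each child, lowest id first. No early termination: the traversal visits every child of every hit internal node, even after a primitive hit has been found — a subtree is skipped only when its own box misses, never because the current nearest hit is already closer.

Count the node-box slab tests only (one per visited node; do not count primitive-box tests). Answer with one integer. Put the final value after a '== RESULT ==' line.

Traverse from the root:
N0 x:[0,26] y:[22,59] z:[6,38] -> hit [22,26], descend [2, 3]
  N2 x:[0,26] y:[49,59] z:[22,35] -> miss, prune
  N3 x:[17,24] y:[22,28] z:[6,38] -> hit [22,24], descend [1, 4]
    N1 x:[17,24] y:[22,28] z:[6,23] -> hit [22,23] leaf, test {P0(miss), P3@t=22}
    N4 x:[19,21] y:[23,27] z:[36,38] -> miss, prune

Visited [0, 2, 3, 1, 4]. Tests: 5 box, 1 leaf. Nearest: P3.

== RESULT ==
5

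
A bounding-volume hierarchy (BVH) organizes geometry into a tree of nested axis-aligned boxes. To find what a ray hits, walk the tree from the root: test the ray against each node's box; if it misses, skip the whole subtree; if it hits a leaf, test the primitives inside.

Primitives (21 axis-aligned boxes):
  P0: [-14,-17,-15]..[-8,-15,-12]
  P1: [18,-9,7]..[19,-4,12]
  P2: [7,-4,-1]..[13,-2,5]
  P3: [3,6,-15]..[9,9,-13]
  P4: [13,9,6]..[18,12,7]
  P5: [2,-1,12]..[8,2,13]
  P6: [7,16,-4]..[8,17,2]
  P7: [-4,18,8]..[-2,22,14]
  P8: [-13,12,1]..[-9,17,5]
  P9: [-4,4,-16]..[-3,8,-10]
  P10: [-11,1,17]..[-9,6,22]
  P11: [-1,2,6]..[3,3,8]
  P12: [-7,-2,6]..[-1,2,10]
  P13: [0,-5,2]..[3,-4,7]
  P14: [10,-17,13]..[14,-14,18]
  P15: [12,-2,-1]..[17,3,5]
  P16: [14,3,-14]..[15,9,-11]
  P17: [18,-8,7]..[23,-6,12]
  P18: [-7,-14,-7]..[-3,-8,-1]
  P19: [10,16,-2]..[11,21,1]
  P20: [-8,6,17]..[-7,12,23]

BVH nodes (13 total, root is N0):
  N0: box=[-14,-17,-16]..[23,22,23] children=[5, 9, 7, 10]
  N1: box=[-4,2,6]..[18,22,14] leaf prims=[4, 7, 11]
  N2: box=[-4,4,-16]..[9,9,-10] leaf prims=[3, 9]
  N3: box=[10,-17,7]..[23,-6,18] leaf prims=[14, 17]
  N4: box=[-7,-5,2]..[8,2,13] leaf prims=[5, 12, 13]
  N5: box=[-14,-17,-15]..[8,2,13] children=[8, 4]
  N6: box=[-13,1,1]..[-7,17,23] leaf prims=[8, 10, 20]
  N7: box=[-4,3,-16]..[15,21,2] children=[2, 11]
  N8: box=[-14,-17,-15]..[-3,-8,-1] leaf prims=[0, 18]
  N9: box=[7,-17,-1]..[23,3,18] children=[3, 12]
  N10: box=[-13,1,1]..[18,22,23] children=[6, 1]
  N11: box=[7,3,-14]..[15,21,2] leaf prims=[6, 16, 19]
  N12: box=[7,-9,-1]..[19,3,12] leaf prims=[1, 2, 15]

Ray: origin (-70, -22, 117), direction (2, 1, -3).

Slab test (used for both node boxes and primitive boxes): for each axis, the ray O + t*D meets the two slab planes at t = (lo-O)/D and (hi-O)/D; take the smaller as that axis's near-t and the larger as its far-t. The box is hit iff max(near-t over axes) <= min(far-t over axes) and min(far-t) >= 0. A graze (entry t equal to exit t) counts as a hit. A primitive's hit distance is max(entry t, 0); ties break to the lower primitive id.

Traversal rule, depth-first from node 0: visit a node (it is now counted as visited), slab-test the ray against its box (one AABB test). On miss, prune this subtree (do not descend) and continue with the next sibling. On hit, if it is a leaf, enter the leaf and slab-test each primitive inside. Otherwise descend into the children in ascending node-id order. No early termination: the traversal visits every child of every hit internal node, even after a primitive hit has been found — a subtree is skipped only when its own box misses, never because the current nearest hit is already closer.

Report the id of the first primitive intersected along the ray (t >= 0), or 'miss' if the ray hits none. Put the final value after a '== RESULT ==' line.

Trace the traversal:
N0 x:[28,93/2] y:[5,44] z:[94/3,133/3] -> hit [94/3,44], descend [5, 7, 9, 10]
  N5 x:[28,39] y:[5,24] z:[104/3,44] -> miss, prune
  N7 x:[33,85/2] y:[25,43] z:[115/3,133/3] -> hit [115/3,85/2], descend [2, 11]
    N2 x:[33,79/2] y:[26,31] z:[127/3,133/3] -> miss, prune
    N11 x:[77/2,85/2] y:[25,43] z:[115/3,131/3] -> hit [77/2,85/2] leaf, test {P6@t=77/2, P16(miss), P19(miss)}
  N9 x:[77/2,93/2] y:[5,25] z:[33,118/3] -> miss, prune
  N10 x:[57/2,44] y:[23,44] z:[94/3,116/3] -> hit [94/3,116/3], descend [1, 6]
    N1 x:[33,44] y:[24,44] z:[103/3,37] -> hit [103/3,37] leaf, test {P4(miss), P7(miss), P11(miss)}
    N6 x:[57/2,63/2] y:[23,39] z:[94/3,116/3] -> hit [94/3,63/2] leaf, test {P8(miss), P10(miss), P20@t=94/3}

Visited [0, 5, 7, 2, 11, 9, 10, 1, 6]. Tests: 9 box, 3 leaf. Nearest: P20.

== RESULT ==
20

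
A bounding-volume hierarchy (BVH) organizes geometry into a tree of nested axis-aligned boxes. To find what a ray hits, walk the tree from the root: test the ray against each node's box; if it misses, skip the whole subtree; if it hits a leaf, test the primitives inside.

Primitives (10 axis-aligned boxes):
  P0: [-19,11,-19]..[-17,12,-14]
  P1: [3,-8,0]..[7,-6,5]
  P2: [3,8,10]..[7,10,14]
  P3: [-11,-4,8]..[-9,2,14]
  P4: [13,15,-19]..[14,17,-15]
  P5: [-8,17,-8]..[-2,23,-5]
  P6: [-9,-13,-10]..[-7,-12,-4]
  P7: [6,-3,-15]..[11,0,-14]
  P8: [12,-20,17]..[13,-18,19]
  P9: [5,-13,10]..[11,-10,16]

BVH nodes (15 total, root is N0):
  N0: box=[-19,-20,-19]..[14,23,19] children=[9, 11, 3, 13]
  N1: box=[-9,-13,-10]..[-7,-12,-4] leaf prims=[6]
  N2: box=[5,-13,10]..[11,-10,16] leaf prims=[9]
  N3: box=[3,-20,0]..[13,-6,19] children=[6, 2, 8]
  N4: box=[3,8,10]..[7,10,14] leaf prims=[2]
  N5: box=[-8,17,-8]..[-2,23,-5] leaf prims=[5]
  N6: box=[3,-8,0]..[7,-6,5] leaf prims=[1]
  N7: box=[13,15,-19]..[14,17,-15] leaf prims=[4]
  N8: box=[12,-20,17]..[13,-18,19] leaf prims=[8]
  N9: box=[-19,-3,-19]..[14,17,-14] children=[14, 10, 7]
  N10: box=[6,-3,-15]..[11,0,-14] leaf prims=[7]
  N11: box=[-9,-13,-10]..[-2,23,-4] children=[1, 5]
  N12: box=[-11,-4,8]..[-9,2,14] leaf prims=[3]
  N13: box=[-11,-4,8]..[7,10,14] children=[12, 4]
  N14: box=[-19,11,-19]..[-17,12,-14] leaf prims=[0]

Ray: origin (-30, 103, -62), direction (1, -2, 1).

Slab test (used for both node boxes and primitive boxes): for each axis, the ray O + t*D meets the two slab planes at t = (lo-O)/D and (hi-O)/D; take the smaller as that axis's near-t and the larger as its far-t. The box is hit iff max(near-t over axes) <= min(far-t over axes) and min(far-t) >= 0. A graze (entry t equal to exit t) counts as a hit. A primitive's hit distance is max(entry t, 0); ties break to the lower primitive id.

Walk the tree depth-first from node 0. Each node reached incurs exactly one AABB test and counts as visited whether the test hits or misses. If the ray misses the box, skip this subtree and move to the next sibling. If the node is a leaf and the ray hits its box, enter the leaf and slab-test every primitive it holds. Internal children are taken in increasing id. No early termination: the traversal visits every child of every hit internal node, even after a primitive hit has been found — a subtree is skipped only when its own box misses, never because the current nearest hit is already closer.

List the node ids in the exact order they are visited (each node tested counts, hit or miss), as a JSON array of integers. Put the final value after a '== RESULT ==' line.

Walk:
N0 x:[11,44] y:[40,123/2] z:[43,81] -> hit [43,44], descend [3, 9, 11, 13]
  N3 x:[33,43] y:[109/2,123/2] z:[62,81] -> miss, prune
  N9 x:[11,44] y:[43,53] z:[43,48] -> hit [43,44], descend [7, 10, 14]
    N7 x:[43,44] y:[43,44] z:[43,47] -> hit [43,44] leaf, test {P4@t=43}
    N10 x:[36,41] y:[103/2,53] z:[47,48] -> miss, prune
    N14 x:[11,13] y:[91/2,46] z:[43,48] -> miss, prune
  N11 x:[21,28] y:[40,58] z:[52,58] -> miss, prune
  N13 x:[19,37] y:[93/2,107/2] z:[70,76] -> miss, prune

Summary -> nodes [0, 3, 9, 7, 10, 14, 11, 13]; box-tests=8; leaf-entries=1; first=P4

== RESULT ==
[0, 3, 9, 7, 10, 14, 11, 13]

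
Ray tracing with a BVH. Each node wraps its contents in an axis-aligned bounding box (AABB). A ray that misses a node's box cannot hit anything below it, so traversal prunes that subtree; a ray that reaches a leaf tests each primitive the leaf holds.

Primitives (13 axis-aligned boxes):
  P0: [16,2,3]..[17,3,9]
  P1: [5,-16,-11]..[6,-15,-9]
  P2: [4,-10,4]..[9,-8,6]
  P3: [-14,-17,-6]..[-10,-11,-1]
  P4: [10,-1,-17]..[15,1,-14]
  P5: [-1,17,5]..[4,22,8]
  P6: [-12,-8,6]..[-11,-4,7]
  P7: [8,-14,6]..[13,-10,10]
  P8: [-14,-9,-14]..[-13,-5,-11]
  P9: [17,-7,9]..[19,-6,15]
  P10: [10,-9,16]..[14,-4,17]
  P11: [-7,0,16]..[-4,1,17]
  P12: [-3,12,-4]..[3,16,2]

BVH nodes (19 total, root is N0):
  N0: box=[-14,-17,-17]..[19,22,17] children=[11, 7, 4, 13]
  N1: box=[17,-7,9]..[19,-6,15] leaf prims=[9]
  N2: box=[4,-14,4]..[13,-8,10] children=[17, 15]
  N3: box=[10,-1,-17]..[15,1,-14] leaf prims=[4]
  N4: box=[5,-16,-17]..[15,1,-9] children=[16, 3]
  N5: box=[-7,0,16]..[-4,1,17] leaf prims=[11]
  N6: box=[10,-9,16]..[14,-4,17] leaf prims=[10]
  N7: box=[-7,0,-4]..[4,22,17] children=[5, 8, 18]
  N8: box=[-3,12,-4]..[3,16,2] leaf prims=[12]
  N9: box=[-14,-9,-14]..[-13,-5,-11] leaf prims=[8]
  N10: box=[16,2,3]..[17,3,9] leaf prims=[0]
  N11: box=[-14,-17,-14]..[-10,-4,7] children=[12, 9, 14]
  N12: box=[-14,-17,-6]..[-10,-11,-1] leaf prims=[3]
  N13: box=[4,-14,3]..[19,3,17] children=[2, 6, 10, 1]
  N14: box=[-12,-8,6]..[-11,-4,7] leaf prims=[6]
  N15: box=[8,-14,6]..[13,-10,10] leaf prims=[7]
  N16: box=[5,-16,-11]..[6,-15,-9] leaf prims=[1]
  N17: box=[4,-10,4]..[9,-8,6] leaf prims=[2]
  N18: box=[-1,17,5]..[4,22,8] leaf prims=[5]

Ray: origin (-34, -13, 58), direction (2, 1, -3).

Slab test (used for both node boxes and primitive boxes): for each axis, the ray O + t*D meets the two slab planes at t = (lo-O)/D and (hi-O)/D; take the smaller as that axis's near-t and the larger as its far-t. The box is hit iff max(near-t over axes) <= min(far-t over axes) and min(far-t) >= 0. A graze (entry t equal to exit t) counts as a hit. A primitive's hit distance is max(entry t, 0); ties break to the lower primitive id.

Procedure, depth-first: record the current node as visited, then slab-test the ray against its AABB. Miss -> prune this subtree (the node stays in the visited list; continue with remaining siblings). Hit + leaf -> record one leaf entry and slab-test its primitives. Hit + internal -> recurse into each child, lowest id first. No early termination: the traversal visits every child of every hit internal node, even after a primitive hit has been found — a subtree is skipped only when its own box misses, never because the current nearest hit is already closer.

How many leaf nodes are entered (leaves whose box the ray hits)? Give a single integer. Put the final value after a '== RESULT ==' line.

Walk:
N0 x:[10,53/2] y:[-4,35] z:[41/3,25] -> hit [41/3,25], descend [4, 7, 11, 13]
  N4 x:[39/2,49/2] y:[-3,14] z:[67/3,25] -> miss, prune
  N7 x:[27/2,19] y:[13,35] z:[41/3,62/3] -> hit [41/3,19], descend [5, 8, 18]
    N5 x:[27/2,15] y:[13,14] z:[41/3,14] -> hit [41/3,14] leaf, test {P11@t=41/3}
    N8 x:[31/2,37/2] y:[25,29] z:[56/3,62/3] -> miss, prune
    N18 x:[33/2,19] y:[30,35] z:[50/3,53/3] -> miss, prune
  N11 x:[10,12] y:[-4,9] z:[17,24] -> miss, prune
  N13 x:[19,53/2] y:[-1,16] z:[41/3,55/3] -> miss, prune

Summary -> nodes [0, 4, 7, 5, 8, 18, 11, 13]; box-tests=8; leaf-entries=1; first=P11

== RESULT ==
1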